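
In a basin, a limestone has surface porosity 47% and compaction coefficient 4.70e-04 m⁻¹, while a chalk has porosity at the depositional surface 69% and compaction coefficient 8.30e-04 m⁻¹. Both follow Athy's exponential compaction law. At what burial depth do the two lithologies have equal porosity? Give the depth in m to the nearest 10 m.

1070 m

Working in km (1 km = 1000 m; k in km⁻¹ = k in m⁻¹ × 1000):
Set φ₀ₐ e^(−kₐd) = φ₀ᵦ e^(−kᵦd) ⇒ ln(φ₀ₐ/φ₀ᵦ) = (kₐ − kᵦ)·d
d = ln(0.47/0.69) / (0.47 − 0.83) = -0.3840 / -0.36 = 1.067 km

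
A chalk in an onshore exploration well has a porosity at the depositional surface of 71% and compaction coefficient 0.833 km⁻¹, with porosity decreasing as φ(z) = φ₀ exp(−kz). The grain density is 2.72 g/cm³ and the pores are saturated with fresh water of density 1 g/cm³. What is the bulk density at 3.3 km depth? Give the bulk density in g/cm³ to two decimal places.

Porosity at depth: φ = 0.71·exp(−0.833×3.3) = 0.71×0.0640 = 0.0454
Bulk density: ρ_b = (1−φ)ρ_g + φ·ρ_f = 0.9546×2.72 + 0.0454×1
       = 2.596 + 0.045 = 2.642 g/cm³

2.64 g/cm³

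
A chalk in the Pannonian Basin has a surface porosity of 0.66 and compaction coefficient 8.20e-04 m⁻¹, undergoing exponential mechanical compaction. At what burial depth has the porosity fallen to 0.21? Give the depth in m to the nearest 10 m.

1400 m

Working in km (1 km = 1000 m; k in km⁻¹ = k in m⁻¹ × 1000):
Invert Athy's law: Z = ln(phi₀/phi) / k
Z = ln(0.66/0.21) / 0.82 = ln(3.143) / 0.82 = 1.1451 / 0.82 = 1.397 km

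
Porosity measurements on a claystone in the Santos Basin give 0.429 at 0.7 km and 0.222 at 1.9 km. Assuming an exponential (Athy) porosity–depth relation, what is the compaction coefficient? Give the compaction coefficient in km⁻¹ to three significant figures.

0.549 km⁻¹

Athy: φ(Z) = φ₀ e^(−kZ) ⇒ φ₁/φ₂ = e^{k(Z₂−Z₁)} ⇒ k = ln(φ₁/φ₂)/(Z₂−Z₁)
k = ln(0.429/0.222) / (1.9 − 0.7) = ln(1.932) / 1.2 = 0.6588 / 1.2 = 0.549 km⁻¹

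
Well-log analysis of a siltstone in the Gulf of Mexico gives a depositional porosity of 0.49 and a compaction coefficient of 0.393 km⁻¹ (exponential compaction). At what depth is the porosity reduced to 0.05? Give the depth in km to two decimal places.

Invert Athy's law: d = ln(φ₀/φ) / c
d = ln(0.49/0.05) / 0.393 = ln(9.8) / 0.393 = 2.2824 / 0.393 = 5.808 km

5.81 km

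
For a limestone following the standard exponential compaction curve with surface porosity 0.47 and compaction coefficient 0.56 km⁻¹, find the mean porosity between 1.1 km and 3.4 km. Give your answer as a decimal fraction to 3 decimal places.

⟨phi⟩ = (1/(z₂−z₁)) ∫ phi₀ e^(−cz) dz = phi₀·(e^(−c·z₁) − e^(−c·z₂)) / (c·(z₂−z₁))
e^(−0.56×1.1) = 0.5401; e^(−0.56×3.4) = 0.1490
⟨phi⟩ = 0.47 × (0.5401 − 0.1490) / (0.56 × 2.3) = 0.47 × 0.3037 = 0.1427

0.143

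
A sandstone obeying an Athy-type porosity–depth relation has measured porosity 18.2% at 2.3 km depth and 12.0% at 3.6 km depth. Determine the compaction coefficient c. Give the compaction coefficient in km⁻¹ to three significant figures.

0.320 km⁻¹

Athy: φ(Z) = φ₀ e^(−cZ) ⇒ φ₁/φ₂ = e^{c(Z₂−Z₁)} ⇒ c = ln(φ₁/φ₂)/(Z₂−Z₁)
c = ln(0.182/0.12) / (3.6 − 2.3) = ln(1.517) / 1.3 = 0.4165 / 1.3 = 0.3204 km⁻¹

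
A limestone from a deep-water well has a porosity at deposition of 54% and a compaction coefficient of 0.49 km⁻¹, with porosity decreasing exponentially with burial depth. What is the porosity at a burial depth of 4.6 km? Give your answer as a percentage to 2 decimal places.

5.67%

n = n₀·exp(−k·z) = 0.54 × exp(−0.49 × 4.6) = 0.54 × exp(−2.254)
  = 0.54 × 0.1050 = 0.0567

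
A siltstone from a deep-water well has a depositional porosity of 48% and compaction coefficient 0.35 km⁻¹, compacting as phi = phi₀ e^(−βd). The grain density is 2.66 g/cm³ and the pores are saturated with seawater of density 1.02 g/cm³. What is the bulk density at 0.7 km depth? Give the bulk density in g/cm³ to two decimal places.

Porosity at depth: phi = 0.48·exp(−0.35×0.7) = 0.48×0.7827 = 0.3757
Bulk density: ρ_b = (1−phi)ρ_g + phi·ρ_f = 0.6243×2.66 + 0.3757×1.02
       = 1.661 + 0.383 = 2.044 g/cm³

2.04 g/cm³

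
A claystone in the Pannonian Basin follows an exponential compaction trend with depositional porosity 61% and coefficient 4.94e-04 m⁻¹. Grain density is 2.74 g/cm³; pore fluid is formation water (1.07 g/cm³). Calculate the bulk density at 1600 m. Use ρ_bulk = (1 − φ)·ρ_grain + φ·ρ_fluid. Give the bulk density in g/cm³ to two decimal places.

Working in km (1 km = 1000 m; c in km⁻¹ = c in m⁻¹ × 1000):
Porosity at depth: φ = 0.61·exp(−0.494×1.6) = 0.61×0.4537 = 0.2767
Bulk density: ρ_b = (1−φ)ρ_g + φ·ρ_f = 0.7233×2.74 + 0.2767×1.07
       = 1.982 + 0.296 = 2.278 g/cm³

2.28 g/cm³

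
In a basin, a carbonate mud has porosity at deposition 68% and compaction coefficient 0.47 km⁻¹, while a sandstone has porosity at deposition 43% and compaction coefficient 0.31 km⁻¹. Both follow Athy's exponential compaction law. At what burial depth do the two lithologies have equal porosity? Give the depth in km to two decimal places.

2.86 km

Set n₀ₐ e^(−cₐd) = n₀ᵦ e^(−cᵦd) ⇒ ln(n₀ₐ/n₀ᵦ) = (cₐ − cᵦ)·d
d = ln(0.68/0.43) / (0.47 − 0.31) = 0.4583 / 0.16 = 2.864 km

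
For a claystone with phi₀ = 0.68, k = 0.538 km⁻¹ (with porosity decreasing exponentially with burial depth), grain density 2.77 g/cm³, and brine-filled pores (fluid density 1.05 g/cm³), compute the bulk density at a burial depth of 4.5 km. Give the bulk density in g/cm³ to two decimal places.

Porosity at depth: phi = 0.68·exp(−0.538×4.5) = 0.68×0.0888 = 0.0604
Bulk density: ρ_b = (1−phi)ρ_g + phi·ρ_f = 0.9396×2.77 + 0.0604×1.05
       = 2.603 + 0.063 = 2.666 g/cm³

2.67 g/cm³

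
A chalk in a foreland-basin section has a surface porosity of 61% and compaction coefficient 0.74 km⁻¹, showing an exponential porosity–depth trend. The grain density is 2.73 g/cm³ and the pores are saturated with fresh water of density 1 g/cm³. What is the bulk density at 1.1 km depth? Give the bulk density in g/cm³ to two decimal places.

2.26 g/cm³

Porosity at depth: n = 0.61·exp(−0.74×1.1) = 0.61×0.4431 = 0.2703
Bulk density: ρ_b = (1−n)ρ_g + n·ρ_f = 0.7297×2.73 + 0.2703×1
       = 1.992 + 0.270 = 2.262 g/cm³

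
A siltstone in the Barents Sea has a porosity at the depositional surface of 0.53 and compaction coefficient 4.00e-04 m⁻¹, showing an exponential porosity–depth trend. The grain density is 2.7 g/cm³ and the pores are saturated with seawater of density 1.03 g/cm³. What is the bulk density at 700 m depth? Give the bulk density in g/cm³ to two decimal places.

Working in km (1 km = 1000 m; k in km⁻¹ = k in m⁻¹ × 1000):
Porosity at depth: phi = 0.53·exp(−0.4×0.7) = 0.53×0.7558 = 0.4006
Bulk density: ρ_b = (1−phi)ρ_g + phi·ρ_f = 0.5994×2.7 + 0.4006×1.03
       = 1.618 + 0.413 = 2.031 g/cm³

2.03 g/cm³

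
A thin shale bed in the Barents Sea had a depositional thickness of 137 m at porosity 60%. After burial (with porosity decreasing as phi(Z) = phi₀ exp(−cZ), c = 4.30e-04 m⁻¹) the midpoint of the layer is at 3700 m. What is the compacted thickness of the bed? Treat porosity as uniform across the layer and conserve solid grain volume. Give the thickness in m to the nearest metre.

62 m

Working in km (1 km = 1000 m; c in km⁻¹ = c in m⁻¹ × 1000):
Porosity at 3.7 km: phi = 0.6·exp(−0.43×3.7) = 0.1222
Solid-volume conservation: h(1−phi) = h₀(1−phi₀) ⇒ h = h₀·(1−phi₀)/(1−phi)
h = 0.137 × (1 − 0.6)/(1 − 0.1222) = 0.137 × 0.4557 = 0.0624 km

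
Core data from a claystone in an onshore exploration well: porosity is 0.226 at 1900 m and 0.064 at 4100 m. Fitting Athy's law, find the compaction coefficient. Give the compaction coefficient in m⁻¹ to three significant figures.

Working in km (1 km = 1000 m; c in km⁻¹ = c in m⁻¹ × 1000):
Athy: n(Z) = n₀ e^(−cZ) ⇒ n₁/n₂ = e^{c(Z₂−Z₁)} ⇒ c = ln(n₁/n₂)/(Z₂−Z₁)
c = ln(0.226/0.064) / (4.1 − 1.9) = ln(3.531) / 2.2 = 1.2617 / 2.2 = 0.5735 km⁻¹

0.000573 m⁻¹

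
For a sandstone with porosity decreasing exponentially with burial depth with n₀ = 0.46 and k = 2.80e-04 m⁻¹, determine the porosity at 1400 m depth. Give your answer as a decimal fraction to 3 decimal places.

0.311

Working in km (1 km = 1000 m; k in km⁻¹ = k in m⁻¹ × 1000):
n = n₀·exp(−k·d) = 0.46 × exp(−0.28 × 1.4) = 0.46 × exp(−0.392)
  = 0.46 × 0.6757 = 0.3108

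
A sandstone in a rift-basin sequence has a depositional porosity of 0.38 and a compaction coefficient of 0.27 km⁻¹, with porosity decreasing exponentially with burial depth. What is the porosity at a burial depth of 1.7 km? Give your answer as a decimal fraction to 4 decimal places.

φ = φ₀·exp(−k·d) = 0.38 × exp(−0.27 × 1.7) = 0.38 × exp(−0.459)
  = 0.38 × 0.6319 = 0.2401

0.2401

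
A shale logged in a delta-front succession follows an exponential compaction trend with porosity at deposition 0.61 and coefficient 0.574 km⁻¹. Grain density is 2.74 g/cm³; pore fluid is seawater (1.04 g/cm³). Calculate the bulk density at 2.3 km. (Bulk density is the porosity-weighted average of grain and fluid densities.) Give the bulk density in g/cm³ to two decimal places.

2.46 g/cm³

Porosity at depth: n = 0.61·exp(−0.574×2.3) = 0.61×0.2671 = 0.1629
Bulk density: ρ_b = (1−n)ρ_g + n·ρ_f = 0.8371×2.74 + 0.1629×1.04
       = 2.294 + 0.169 = 2.463 g/cm³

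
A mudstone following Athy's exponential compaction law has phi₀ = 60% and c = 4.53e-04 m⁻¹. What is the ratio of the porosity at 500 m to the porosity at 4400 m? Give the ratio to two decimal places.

Working in km (1 km = 1000 m; c in km⁻¹ = c in m⁻¹ × 1000):
phi(Z₁)/phi(Z₂) = e^(−c·Z₁)/e^(−c·Z₂) = e^{c(Z₂−Z₁)}
= exp(0.453 × 3.9) = exp(1.767) = 5.8515

5.85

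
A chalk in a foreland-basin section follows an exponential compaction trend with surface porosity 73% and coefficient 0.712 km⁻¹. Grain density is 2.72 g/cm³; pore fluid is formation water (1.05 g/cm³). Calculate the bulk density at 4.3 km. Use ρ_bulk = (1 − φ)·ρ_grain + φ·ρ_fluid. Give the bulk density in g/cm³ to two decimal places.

2.66 g/cm³

Porosity at depth: n = 0.73·exp(−0.712×4.3) = 0.73×0.0468 = 0.0342
Bulk density: ρ_b = (1−n)ρ_g + n·ρ_f = 0.9658×2.72 + 0.0342×1.05
       = 2.627 + 0.036 = 2.663 g/cm³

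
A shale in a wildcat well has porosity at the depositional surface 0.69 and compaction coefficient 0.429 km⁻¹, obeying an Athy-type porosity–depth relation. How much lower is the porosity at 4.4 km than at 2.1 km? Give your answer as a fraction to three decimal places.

0.176

φ(2.1) = 0.69·e^(−0.429×2.1) = 0.2803
φ(4.4) = 0.69·e^(−0.429×4.4) = 0.1045
Δφ = 0.2803 − 0.1045 = 0.1758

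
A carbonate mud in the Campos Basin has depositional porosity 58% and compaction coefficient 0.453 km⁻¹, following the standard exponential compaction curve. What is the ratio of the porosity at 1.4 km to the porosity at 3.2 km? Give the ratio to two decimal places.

phi(z₁)/phi(z₂) = e^(−β·z₁)/e^(−β·z₂) = e^{β(z₂−z₁)}
= exp(0.453 × 1.8) = exp(0.8154) = 2.2601

2.26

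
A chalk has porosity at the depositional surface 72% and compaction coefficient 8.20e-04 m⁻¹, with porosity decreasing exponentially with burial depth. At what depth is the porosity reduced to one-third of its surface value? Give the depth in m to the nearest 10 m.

Working in km (1 km = 1000 m; k in km⁻¹ = k in m⁻¹ × 1000):
n/n₀ = 1/3 ⇒ exp(−k·Z) = 1/3 ⇒ Z = ln(3) / k
Z = 1.0986 / 0.82 = 1.340 km

1340 m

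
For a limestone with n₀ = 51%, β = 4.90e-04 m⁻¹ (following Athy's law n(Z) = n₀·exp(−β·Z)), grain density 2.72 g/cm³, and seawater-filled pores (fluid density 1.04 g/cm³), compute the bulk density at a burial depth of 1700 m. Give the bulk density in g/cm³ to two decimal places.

Working in km (1 km = 1000 m; β in km⁻¹ = β in m⁻¹ × 1000):
Porosity at depth: n = 0.51·exp(−0.49×1.7) = 0.51×0.4347 = 0.2217
Bulk density: ρ_b = (1−n)ρ_g + n·ρ_f = 0.7783×2.72 + 0.2217×1.04
       = 2.117 + 0.231 = 2.348 g/cm³

2.35 g/cm³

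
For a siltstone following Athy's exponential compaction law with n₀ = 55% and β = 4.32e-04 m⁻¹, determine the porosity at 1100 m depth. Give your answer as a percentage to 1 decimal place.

34.2%

Working in km (1 km = 1000 m; β in km⁻¹ = β in m⁻¹ × 1000):
n = n₀·exp(−β·z) = 0.55 × exp(−0.432 × 1.1) = 0.55 × exp(−0.4752)
  = 0.55 × 0.6218 = 0.3420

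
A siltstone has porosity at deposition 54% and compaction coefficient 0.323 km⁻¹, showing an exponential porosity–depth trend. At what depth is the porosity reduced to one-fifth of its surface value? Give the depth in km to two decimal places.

phi/phi₀ = 1/5 ⇒ exp(−k·z) = 1/5 ⇒ z = ln(5) / k
z = 1.6094 / 0.323 = 4.983 km

4.98 km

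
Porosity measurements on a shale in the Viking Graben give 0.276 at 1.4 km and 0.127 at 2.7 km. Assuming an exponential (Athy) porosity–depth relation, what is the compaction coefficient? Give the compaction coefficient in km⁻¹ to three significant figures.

0.597 km⁻¹

Athy: n(z) = n₀ e^(−cz) ⇒ n₁/n₂ = e^{c(z₂−z₁)} ⇒ c = ln(n₁/n₂)/(z₂−z₁)
c = ln(0.276/0.127) / (2.7 − 1.4) = ln(2.173) / 1.3 = 0.7762 / 1.3 = 0.5971 km⁻¹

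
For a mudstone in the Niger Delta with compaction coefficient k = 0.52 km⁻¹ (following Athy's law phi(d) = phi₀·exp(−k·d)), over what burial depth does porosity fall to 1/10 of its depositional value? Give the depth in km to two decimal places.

phi/phi₀ = 1/10 ⇒ exp(−k·d) = 1/10 ⇒ d = ln(10) / k
d = 2.3026 / 0.52 = 4.428 km

4.43 km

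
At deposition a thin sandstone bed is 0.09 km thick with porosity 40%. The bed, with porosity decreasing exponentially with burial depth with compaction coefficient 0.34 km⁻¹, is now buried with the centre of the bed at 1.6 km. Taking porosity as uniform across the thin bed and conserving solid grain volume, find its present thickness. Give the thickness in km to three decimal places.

Porosity at 1.6 km: φ = 0.4·exp(−0.34×1.6) = 0.2322
Solid-volume conservation: h(1−φ) = h₀(1−φ₀) ⇒ h = h₀·(1−φ₀)/(1−φ)
h = 0.09 × (1 − 0.4)/(1 − 0.2322) = 0.09 × 0.7814 = 0.0703 km

0.070 km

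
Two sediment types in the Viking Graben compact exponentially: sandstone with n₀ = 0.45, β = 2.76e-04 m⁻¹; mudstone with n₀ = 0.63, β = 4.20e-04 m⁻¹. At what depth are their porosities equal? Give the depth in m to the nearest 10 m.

2340 m

Working in km (1 km = 1000 m; β in km⁻¹ = β in m⁻¹ × 1000):
Set n₀ₐ e^(−βₐd) = n₀ᵦ e^(−βᵦd) ⇒ ln(n₀ₐ/n₀ᵦ) = (βₐ − βᵦ)·d
d = ln(0.45/0.63) / (0.276 − 0.42) = -0.3365 / -0.144 = 2.337 km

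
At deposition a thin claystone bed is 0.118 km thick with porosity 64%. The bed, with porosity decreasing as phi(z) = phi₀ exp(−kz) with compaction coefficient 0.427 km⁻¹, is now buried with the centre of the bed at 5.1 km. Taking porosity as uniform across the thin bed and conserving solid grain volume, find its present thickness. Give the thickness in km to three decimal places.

Porosity at 5.1 km: phi = 0.64·exp(−0.427×5.1) = 0.0725
Solid-volume conservation: h(1−phi) = h₀(1−phi₀) ⇒ h = h₀·(1−phi₀)/(1−phi)
h = 0.118 × (1 − 0.64)/(1 − 0.0725) = 0.118 × 0.3881 = 0.0458 km

0.046 km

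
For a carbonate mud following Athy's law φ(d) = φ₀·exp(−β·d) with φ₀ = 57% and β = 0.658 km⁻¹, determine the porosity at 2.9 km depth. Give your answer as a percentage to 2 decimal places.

φ = φ₀·exp(−β·d) = 0.57 × exp(−0.658 × 2.9) = 0.57 × exp(−1.908)
  = 0.57 × 0.1483 = 0.0846

8.46%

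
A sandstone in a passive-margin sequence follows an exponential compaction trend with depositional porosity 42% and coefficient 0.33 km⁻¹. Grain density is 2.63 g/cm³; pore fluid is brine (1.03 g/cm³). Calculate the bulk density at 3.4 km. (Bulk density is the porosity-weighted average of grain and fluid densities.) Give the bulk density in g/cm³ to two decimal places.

Porosity at depth: n = 0.42·exp(−0.33×3.4) = 0.42×0.3256 = 0.1368
Bulk density: ρ_b = (1−n)ρ_g + n·ρ_f = 0.8632×2.63 + 0.1368×1.03
       = 2.270 + 0.141 = 2.411 g/cm³

2.41 g/cm³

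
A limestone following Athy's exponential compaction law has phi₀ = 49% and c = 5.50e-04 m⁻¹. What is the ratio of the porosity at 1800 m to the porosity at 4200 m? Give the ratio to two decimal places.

Working in km (1 km = 1000 m; c in km⁻¹ = c in m⁻¹ × 1000):
phi(z₁)/phi(z₂) = e^(−c·z₁)/e^(−c·z₂) = e^{c(z₂−z₁)}
= exp(0.55 × 2.4) = exp(1.32) = 3.7434

3.74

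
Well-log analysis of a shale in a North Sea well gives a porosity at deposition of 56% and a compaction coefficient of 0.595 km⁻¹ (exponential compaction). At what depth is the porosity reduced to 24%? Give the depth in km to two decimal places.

Invert Athy's law: z = ln(n₀/n) / β
z = ln(0.56/0.24) / 0.595 = ln(2.333) / 0.595 = 0.8473 / 0.595 = 1.424 km

1.42 km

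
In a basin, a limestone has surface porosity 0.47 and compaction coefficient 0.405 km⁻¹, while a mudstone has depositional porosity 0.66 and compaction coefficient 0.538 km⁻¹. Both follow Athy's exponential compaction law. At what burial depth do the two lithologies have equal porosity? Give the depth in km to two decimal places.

2.55 km

Set phi₀ₐ e^(−cₐZ) = phi₀ᵦ e^(−cᵦZ) ⇒ ln(phi₀ₐ/phi₀ᵦ) = (cₐ − cᵦ)·Z
Z = ln(0.47/0.66) / (0.405 − 0.538) = -0.3395 / -0.133 = 2.553 km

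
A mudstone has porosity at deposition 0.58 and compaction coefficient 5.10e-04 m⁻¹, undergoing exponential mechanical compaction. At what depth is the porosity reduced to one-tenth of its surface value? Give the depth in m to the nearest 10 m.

Working in km (1 km = 1000 m; β in km⁻¹ = β in m⁻¹ × 1000):
n/n₀ = 1/10 ⇒ exp(−β·d) = 1/10 ⇒ d = ln(10) / β
d = 2.3026 / 0.51 = 4.515 km

4510 m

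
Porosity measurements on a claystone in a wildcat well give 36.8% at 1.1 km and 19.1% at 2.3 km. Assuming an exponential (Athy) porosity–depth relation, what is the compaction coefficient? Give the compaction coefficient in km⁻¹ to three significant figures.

Athy: n(Z) = n₀ e^(−βZ) ⇒ n₁/n₂ = e^{β(Z₂−Z₁)} ⇒ β = ln(n₁/n₂)/(Z₂−Z₁)
β = ln(0.368/0.191) / (2.3 − 1.1) = ln(1.927) / 1.2 = 0.6558 / 1.2 = 0.5465 km⁻¹

0.547 km⁻¹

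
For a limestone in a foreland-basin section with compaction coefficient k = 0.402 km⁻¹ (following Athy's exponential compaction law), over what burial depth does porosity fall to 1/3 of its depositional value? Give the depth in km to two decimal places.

2.73 km

n/n₀ = 1/3 ⇒ exp(−k·Z) = 1/3 ⇒ Z = ln(3) / k
Z = 1.0986 / 0.402 = 2.733 km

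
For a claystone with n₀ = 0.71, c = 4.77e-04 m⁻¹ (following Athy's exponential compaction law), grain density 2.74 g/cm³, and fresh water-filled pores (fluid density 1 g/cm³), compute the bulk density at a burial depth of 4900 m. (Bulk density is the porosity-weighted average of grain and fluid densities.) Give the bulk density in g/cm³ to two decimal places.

2.62 g/cm³

Working in km (1 km = 1000 m; c in km⁻¹ = c in m⁻¹ × 1000):
Porosity at depth: n = 0.71·exp(−0.477×4.9) = 0.71×0.0966 = 0.0686
Bulk density: ρ_b = (1−n)ρ_g + n·ρ_f = 0.9314×2.74 + 0.0686×1
       = 2.552 + 0.069 = 2.621 g/cm³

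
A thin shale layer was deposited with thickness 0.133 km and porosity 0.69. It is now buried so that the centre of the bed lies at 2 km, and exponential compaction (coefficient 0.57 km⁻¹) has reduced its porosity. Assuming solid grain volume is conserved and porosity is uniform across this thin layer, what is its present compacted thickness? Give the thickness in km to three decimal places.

0.053 km

Porosity at 2 km: phi = 0.69·exp(−0.57×2) = 0.2207
Solid-volume conservation: h(1−phi) = h₀(1−phi₀) ⇒ h = h₀·(1−phi₀)/(1−phi)
h = 0.133 × (1 − 0.69)/(1 − 0.2207) = 0.133 × 0.3978 = 0.0529 km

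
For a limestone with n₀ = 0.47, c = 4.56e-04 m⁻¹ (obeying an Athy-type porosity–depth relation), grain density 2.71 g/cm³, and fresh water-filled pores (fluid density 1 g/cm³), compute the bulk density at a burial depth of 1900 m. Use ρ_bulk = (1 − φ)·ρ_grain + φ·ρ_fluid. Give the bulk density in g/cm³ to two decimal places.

Working in km (1 km = 1000 m; c in km⁻¹ = c in m⁻¹ × 1000):
Porosity at depth: n = 0.47·exp(−0.456×1.9) = 0.47×0.4205 = 0.1976
Bulk density: ρ_b = (1−n)ρ_g + n·ρ_f = 0.8024×2.71 + 0.1976×1
       = 2.174 + 0.198 = 2.372 g/cm³

2.37 g/cm³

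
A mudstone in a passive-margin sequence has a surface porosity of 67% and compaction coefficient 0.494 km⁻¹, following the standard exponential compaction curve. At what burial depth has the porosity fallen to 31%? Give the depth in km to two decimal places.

Invert Athy's law: z = ln(phi₀/phi) / c
z = ln(0.67/0.31) / 0.494 = ln(2.161) / 0.494 = 0.7707 / 0.494 = 1.560 km

1.56 km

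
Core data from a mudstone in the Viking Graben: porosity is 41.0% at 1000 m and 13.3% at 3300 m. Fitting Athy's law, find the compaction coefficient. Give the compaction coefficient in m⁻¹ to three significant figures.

0.000489 m⁻¹

Working in km (1 km = 1000 m; k in km⁻¹ = k in m⁻¹ × 1000):
Athy: phi(Z) = phi₀ e^(−kZ) ⇒ phi₁/phi₂ = e^{k(Z₂−Z₁)} ⇒ k = ln(phi₁/phi₂)/(Z₂−Z₁)
k = ln(0.41/0.133) / (3.3 − 1) = ln(3.083) / 2.3 = 1.1258 / 2.3 = 0.4895 km⁻¹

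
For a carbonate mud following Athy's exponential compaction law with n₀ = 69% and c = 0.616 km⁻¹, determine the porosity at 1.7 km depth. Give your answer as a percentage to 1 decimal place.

24.2%

n = n₀·exp(−c·z) = 0.69 × exp(−0.616 × 1.7) = 0.69 × exp(−1.047)
  = 0.69 × 0.3509 = 0.2421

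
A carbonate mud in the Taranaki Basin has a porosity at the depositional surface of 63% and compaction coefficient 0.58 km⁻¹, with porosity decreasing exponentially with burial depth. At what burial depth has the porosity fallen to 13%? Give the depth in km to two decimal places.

2.72 km

Invert Athy's law: d = ln(n₀/n) / β
d = ln(0.63/0.13) / 0.58 = ln(4.846) / 0.58 = 1.5782 / 0.58 = 2.721 km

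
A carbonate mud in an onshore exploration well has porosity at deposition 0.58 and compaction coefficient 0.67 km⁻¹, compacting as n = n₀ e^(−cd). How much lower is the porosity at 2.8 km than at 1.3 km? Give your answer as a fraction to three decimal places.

0.154

n(1.3) = 0.58·e^(−0.67×1.3) = 0.2427
n(2.8) = 0.58·e^(−0.67×2.8) = 0.0889
Δn = 0.2427 − 0.0889 = 0.1539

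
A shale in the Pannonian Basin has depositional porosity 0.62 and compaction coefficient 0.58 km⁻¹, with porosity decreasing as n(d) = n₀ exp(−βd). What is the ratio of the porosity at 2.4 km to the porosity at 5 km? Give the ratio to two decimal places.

n(d₁)/n(d₂) = e^(−β·d₁)/e^(−β·d₂) = e^{β(d₂−d₁)}
= exp(0.58 × 2.6) = exp(1.508) = 4.5177

4.52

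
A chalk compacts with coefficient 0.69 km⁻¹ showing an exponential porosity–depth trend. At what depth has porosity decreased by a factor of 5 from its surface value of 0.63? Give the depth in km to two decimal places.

n/n₀ = 1/5 ⇒ exp(−k·z) = 1/5 ⇒ z = ln(5) / k
z = 1.6094 / 0.69 = 2.333 km

2.33 km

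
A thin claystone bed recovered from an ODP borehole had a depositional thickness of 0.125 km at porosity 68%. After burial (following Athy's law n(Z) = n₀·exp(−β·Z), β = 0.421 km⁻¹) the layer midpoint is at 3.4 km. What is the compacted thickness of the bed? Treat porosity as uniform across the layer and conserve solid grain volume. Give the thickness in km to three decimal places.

Porosity at 3.4 km: n = 0.68·exp(−0.421×3.4) = 0.1625
Solid-volume conservation: h(1−n) = h₀(1−n₀) ⇒ h = h₀·(1−n₀)/(1−n)
h = 0.125 × (1 − 0.68)/(1 − 0.1625) = 0.125 × 0.3821 = 0.0478 km

0.048 km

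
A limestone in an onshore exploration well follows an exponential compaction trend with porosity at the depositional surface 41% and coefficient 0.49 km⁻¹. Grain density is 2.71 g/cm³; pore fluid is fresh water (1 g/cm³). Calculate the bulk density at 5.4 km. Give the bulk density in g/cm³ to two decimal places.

Porosity at depth: n = 0.41·exp(−0.49×5.4) = 0.41×0.0709 = 0.0291
Bulk density: ρ_b = (1−n)ρ_g + n·ρ_f = 0.9709×2.71 + 0.0291×1
       = 2.631 + 0.029 = 2.660 g/cm³

2.66 g/cm³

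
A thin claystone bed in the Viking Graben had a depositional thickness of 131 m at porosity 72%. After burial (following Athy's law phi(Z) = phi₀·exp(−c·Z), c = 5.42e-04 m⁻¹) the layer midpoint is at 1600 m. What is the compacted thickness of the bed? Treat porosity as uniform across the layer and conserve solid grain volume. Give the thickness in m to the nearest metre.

53 m

Working in km (1 km = 1000 m; c in km⁻¹ = c in m⁻¹ × 1000):
Porosity at 1.6 km: phi = 0.72·exp(−0.542×1.6) = 0.3025
Solid-volume conservation: h(1−phi) = h₀(1−phi₀) ⇒ h = h₀·(1−phi₀)/(1−phi)
h = 0.131 × (1 − 0.72)/(1 − 0.3025) = 0.131 × 0.4014 = 0.0526 km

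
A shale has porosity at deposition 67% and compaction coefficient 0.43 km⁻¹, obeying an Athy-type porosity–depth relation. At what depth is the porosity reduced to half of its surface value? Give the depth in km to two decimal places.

n/n₀ = 1/2 ⇒ exp(−k·d) = 1/2 ⇒ d = ln(2) / k
d = 0.6931 / 0.43 = 1.612 km

1.61 km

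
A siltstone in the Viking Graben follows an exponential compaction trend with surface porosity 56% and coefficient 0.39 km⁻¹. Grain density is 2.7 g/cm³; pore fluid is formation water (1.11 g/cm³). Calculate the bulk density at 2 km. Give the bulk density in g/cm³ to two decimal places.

2.29 g/cm³

Porosity at depth: φ = 0.56·exp(−0.39×2) = 0.56×0.4584 = 0.2567
Bulk density: ρ_b = (1−φ)ρ_g + φ·ρ_f = 0.7433×2.7 + 0.2567×1.11
       = 2.007 + 0.285 = 2.292 g/cm³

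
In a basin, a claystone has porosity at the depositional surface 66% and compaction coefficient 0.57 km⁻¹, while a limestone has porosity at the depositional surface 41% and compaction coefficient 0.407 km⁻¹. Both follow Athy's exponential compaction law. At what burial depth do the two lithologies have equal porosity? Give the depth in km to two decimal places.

2.92 km

Set n₀ₐ e^(−kₐd) = n₀ᵦ e^(−kᵦd) ⇒ ln(n₀ₐ/n₀ᵦ) = (kₐ − kᵦ)·d
d = ln(0.66/0.41) / (0.57 − 0.407) = 0.4761 / 0.163 = 2.921 km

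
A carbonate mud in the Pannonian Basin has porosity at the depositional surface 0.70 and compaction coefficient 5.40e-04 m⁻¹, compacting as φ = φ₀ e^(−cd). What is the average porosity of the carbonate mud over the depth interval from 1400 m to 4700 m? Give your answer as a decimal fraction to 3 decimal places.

Working in km (1 km = 1000 m; c in km⁻¹ = c in m⁻¹ × 1000):
⟨φ⟩ = (1/(d₂−d₁)) ∫ φ₀ e^(−cd) dd = φ₀·(e^(−c·d₁) − e^(−c·d₂)) / (c·(d₂−d₁))
e^(−0.54×1.4) = 0.4695; e^(−0.54×4.7) = 0.0790
⟨φ⟩ = 0.7 × (0.4695 − 0.0790) / (0.54 × 3.3) = 0.7 × 0.2191 = 0.1534

0.153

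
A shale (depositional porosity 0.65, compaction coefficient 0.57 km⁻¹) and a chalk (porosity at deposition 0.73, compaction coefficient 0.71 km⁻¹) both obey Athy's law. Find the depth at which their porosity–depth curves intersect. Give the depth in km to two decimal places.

Set n₀ₐ e^(−kₐd) = n₀ᵦ e^(−kᵦd) ⇒ ln(n₀ₐ/n₀ᵦ) = (kₐ − kᵦ)·d
d = ln(0.65/0.73) / (0.57 − 0.71) = -0.1161 / -0.14 = 0.829 km

0.83 km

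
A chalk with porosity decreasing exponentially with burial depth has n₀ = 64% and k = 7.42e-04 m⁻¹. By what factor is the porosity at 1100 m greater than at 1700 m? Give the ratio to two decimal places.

1.56

Working in km (1 km = 1000 m; k in km⁻¹ = k in m⁻¹ × 1000):
n(Z₁)/n(Z₂) = e^(−k·Z₁)/e^(−k·Z₂) = e^{k(Z₂−Z₁)}
= exp(0.742 × 0.6) = exp(0.4452) = 1.5608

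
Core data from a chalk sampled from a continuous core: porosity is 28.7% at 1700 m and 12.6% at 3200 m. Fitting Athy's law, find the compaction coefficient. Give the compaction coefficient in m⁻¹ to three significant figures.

0.000549 m⁻¹

Working in km (1 km = 1000 m; β in km⁻¹ = β in m⁻¹ × 1000):
Athy: n(Z) = n₀ e^(−βZ) ⇒ n₁/n₂ = e^{β(Z₂−Z₁)} ⇒ β = ln(n₁/n₂)/(Z₂−Z₁)
β = ln(0.287/0.126) / (3.2 − 1.7) = ln(2.278) / 1.5 = 0.8232 / 1.5 = 0.5488 km⁻¹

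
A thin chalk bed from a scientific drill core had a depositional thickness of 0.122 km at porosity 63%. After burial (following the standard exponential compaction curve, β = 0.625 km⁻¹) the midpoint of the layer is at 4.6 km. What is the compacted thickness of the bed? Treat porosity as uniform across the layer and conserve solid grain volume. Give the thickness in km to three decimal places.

0.047 km

Porosity at 4.6 km: φ = 0.63·exp(−0.625×4.6) = 0.0355
Solid-volume conservation: h(1−φ) = h₀(1−φ₀) ⇒ h = h₀·(1−φ₀)/(1−φ)
h = 0.122 × (1 − 0.63)/(1 − 0.0355) = 0.122 × 0.3836 = 0.0468 km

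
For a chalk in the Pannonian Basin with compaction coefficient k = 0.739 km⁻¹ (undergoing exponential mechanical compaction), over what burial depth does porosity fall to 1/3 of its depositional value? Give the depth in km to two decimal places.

1.49 km

φ/φ₀ = 1/3 ⇒ exp(−k·Z) = 1/3 ⇒ Z = ln(3) / k
Z = 1.0986 / 0.739 = 1.487 km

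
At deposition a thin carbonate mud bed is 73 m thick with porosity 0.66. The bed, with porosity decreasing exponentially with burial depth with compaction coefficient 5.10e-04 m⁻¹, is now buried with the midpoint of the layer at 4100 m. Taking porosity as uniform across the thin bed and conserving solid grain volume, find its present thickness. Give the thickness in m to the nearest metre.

27 m

Working in km (1 km = 1000 m; c in km⁻¹ = c in m⁻¹ × 1000):
Porosity at 4.1 km: φ = 0.66·exp(−0.51×4.1) = 0.0816
Solid-volume conservation: h(1−φ) = h₀(1−φ₀) ⇒ h = h₀·(1−φ₀)/(1−φ)
h = 0.073 × (1 − 0.66)/(1 − 0.0816) = 0.073 × 0.3702 = 0.0270 km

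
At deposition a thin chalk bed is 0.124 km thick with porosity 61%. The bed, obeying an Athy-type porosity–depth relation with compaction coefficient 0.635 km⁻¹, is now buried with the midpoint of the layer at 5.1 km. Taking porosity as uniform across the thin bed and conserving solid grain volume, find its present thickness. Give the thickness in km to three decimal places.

Porosity at 5.1 km: phi = 0.61·exp(−0.635×5.1) = 0.0239
Solid-volume conservation: h(1−phi) = h₀(1−phi₀) ⇒ h = h₀·(1−phi₀)/(1−phi)
h = 0.124 × (1 − 0.61)/(1 − 0.0239) = 0.124 × 0.3996 = 0.0495 km

0.050 km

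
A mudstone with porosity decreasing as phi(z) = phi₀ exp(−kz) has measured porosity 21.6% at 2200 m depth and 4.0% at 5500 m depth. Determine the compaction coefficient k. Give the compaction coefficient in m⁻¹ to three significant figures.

0.000511 m⁻¹

Working in km (1 km = 1000 m; k in km⁻¹ = k in m⁻¹ × 1000):
Athy: phi(z) = phi₀ e^(−kz) ⇒ phi₁/phi₂ = e^{k(z₂−z₁)} ⇒ k = ln(phi₁/phi₂)/(z₂−z₁)
k = ln(0.216/0.04) / (5.5 − 2.2) = ln(5.4) / 3.3 = 1.6864 / 3.3 = 0.511 km⁻¹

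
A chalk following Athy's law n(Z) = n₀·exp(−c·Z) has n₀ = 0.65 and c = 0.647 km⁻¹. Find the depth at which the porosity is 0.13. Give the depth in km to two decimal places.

2.49 km

Invert Athy's law: Z = ln(n₀/n) / c
Z = ln(0.65/0.13) / 0.647 = ln(5) / 0.647 = 1.6094 / 0.647 = 2.488 km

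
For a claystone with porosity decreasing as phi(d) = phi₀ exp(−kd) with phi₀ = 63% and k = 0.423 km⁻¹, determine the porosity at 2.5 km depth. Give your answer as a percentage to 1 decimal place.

21.9%

phi = phi₀·exp(−k·d) = 0.63 × exp(−0.423 × 2.5) = 0.63 × exp(−1.057)
  = 0.63 × 0.3473 = 0.2188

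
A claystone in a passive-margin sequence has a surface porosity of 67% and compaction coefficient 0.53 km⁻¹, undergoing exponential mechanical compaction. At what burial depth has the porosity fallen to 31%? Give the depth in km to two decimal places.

1.45 km

Invert Athy's law: z = ln(φ₀/φ) / β
z = ln(0.67/0.31) / 0.53 = ln(2.161) / 0.53 = 0.7707 / 0.53 = 1.454 km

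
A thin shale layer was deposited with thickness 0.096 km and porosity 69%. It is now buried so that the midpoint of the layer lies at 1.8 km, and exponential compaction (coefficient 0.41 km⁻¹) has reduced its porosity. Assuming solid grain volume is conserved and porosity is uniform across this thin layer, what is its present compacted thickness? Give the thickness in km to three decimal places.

Porosity at 1.8 km: φ = 0.69·exp(−0.41×1.8) = 0.3299
Solid-volume conservation: h(1−φ) = h₀(1−φ₀) ⇒ h = h₀·(1−φ₀)/(1−φ)
h = 0.096 × (1 − 0.69)/(1 − 0.3299) = 0.096 × 0.4626 = 0.0444 km

0.044 km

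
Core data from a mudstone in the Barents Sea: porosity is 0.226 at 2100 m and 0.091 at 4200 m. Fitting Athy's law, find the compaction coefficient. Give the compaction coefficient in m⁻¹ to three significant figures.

0.000433 m⁻¹

Working in km (1 km = 1000 m; k in km⁻¹ = k in m⁻¹ × 1000):
Athy: n(d) = n₀ e^(−kd) ⇒ n₁/n₂ = e^{k(d₂−d₁)} ⇒ k = ln(n₁/n₂)/(d₂−d₁)
k = ln(0.226/0.091) / (4.2 − 2.1) = ln(2.484) / 2.1 = 0.9097 / 2.1 = 0.4332 km⁻¹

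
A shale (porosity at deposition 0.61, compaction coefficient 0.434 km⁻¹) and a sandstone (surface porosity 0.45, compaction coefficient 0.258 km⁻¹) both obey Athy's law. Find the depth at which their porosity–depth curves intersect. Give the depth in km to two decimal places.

Set φ₀ₐ e^(−kₐd) = φ₀ᵦ e^(−kᵦd) ⇒ ln(φ₀ₐ/φ₀ᵦ) = (kₐ − kᵦ)·d
d = ln(0.61/0.45) / (0.434 − 0.258) = 0.3042 / 0.176 = 1.728 km

1.73 km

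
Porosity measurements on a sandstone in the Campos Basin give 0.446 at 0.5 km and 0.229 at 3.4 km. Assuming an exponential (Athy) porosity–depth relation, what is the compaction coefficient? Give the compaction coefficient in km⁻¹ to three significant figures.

Athy: phi(d) = phi₀ e^(−cd) ⇒ phi₁/phi₂ = e^{c(d₂−d₁)} ⇒ c = ln(phi₁/phi₂)/(d₂−d₁)
c = ln(0.446/0.229) / (3.4 − 0.5) = ln(1.948) / 2.9 = 0.6666 / 2.9 = 0.2299 km⁻¹

0.230 km⁻¹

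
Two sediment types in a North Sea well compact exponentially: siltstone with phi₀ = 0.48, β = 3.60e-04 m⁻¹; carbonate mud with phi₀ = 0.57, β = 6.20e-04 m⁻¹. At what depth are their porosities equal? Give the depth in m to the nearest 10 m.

Working in km (1 km = 1000 m; β in km⁻¹ = β in m⁻¹ × 1000):
Set phi₀ₐ e^(−βₐZ) = phi₀ᵦ e^(−βᵦZ) ⇒ ln(phi₀ₐ/phi₀ᵦ) = (βₐ − βᵦ)·Z
Z = ln(0.48/0.57) / (0.36 − 0.62) = -0.1719 / -0.26 = 0.661 km

660 m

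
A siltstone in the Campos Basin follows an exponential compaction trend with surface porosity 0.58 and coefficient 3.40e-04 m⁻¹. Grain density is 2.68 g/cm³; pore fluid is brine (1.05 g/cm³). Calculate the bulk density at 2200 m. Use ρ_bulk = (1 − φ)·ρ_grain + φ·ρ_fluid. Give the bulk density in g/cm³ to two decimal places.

2.23 g/cm³

Working in km (1 km = 1000 m; k in km⁻¹ = k in m⁻¹ × 1000):
Porosity at depth: φ = 0.58·exp(−0.34×2.2) = 0.58×0.4733 = 0.2745
Bulk density: ρ_b = (1−φ)ρ_g + φ·ρ_f = 0.7255×2.68 + 0.2745×1.05
       = 1.944 + 0.288 = 2.233 g/cm³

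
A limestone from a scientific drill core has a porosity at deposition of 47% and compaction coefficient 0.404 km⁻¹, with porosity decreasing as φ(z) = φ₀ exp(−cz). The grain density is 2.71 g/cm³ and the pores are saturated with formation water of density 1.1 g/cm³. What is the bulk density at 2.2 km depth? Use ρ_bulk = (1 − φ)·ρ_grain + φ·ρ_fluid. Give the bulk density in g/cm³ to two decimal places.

Porosity at depth: φ = 0.47·exp(−0.404×2.2) = 0.47×0.4111 = 0.1932
Bulk density: ρ_b = (1−φ)ρ_g + φ·ρ_f = 0.8068×2.71 + 0.1932×1.1
       = 2.186 + 0.213 = 2.399 g/cm³

2.40 g/cm³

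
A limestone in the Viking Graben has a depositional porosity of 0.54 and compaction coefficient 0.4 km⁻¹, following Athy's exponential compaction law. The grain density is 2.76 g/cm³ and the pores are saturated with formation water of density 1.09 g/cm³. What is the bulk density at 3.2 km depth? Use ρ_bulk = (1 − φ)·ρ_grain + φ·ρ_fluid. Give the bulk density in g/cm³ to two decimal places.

Porosity at depth: φ = 0.54·exp(−0.4×3.2) = 0.54×0.2780 = 0.1501
Bulk density: ρ_b = (1−φ)ρ_g + φ·ρ_f = 0.8499×2.76 + 0.1501×1.09
       = 2.346 + 0.164 = 2.509 g/cm³

2.51 g/cm³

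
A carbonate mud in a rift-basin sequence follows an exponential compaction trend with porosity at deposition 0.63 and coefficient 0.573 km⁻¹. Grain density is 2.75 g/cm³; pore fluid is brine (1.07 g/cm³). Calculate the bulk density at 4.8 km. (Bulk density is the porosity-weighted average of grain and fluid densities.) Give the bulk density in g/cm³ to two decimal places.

Porosity at depth: n = 0.63·exp(−0.573×4.8) = 0.63×0.0639 = 0.0403
Bulk density: ρ_b = (1−n)ρ_g + n·ρ_f = 0.9597×2.75 + 0.0403×1.07
       = 2.639 + 0.043 = 2.682 g/cm³

2.68 g/cm³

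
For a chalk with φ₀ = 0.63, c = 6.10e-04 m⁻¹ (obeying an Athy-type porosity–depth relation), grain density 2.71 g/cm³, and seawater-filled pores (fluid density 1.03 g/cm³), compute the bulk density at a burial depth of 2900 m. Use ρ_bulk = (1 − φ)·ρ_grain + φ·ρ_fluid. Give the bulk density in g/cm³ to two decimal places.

2.53 g/cm³

Working in km (1 km = 1000 m; c in km⁻¹ = c in m⁻¹ × 1000):
Porosity at depth: φ = 0.63·exp(−0.61×2.9) = 0.63×0.1705 = 0.1074
Bulk density: ρ_b = (1−φ)ρ_g + φ·ρ_f = 0.8926×2.71 + 0.1074×1.03
       = 2.419 + 0.111 = 2.530 g/cm³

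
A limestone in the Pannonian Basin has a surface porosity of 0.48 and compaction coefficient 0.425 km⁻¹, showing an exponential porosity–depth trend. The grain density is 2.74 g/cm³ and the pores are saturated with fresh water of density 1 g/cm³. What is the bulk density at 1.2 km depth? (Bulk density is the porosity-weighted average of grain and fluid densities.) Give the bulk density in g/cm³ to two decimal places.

Porosity at depth: n = 0.48·exp(−0.425×1.2) = 0.48×0.6005 = 0.2882
Bulk density: ρ_b = (1−n)ρ_g + n·ρ_f = 0.7118×2.74 + 0.2882×1
       = 1.950 + 0.288 = 2.238 g/cm³

2.24 g/cm³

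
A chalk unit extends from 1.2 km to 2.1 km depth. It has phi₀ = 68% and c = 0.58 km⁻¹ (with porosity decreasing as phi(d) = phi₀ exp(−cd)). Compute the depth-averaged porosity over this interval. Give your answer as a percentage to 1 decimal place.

⟨phi⟩ = (1/(d₂−d₁)) ∫ phi₀ e^(−cd) dd = phi₀·(e^(−c·d₁) − e^(−c·d₂)) / (c·(d₂−d₁))
e^(−0.58×1.2) = 0.4986; e^(−0.58×2.1) = 0.2958
⟨phi⟩ = 0.68 × (0.4986 − 0.2958) / (0.58 × 0.9) = 0.68 × 0.3884 = 0.2641

26.4%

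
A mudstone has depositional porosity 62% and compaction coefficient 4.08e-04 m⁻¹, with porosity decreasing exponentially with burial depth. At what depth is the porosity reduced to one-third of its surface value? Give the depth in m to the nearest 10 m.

Working in km (1 km = 1000 m; c in km⁻¹ = c in m⁻¹ × 1000):
phi/phi₀ = 1/3 ⇒ exp(−c·d) = 1/3 ⇒ d = ln(3) / c
d = 1.0986 / 0.408 = 2.693 km

2690 m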